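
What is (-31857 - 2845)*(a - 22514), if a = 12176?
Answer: 358749276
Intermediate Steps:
(-31857 - 2845)*(a - 22514) = (-31857 - 2845)*(12176 - 22514) = -34702*(-10338) = 358749276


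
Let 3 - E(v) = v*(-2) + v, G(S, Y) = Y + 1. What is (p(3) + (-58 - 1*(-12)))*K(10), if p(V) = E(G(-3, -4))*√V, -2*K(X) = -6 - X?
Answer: -368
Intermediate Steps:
G(S, Y) = 1 + Y
E(v) = 3 + v (E(v) = 3 - (v*(-2) + v) = 3 - (-2*v + v) = 3 - (-1)*v = 3 + v)
K(X) = 3 + X/2 (K(X) = -(-6 - X)/2 = 3 + X/2)
p(V) = 0 (p(V) = (3 + (1 - 4))*√V = (3 - 3)*√V = 0*√V = 0)
(p(3) + (-58 - 1*(-12)))*K(10) = (0 + (-58 - 1*(-12)))*(3 + (½)*10) = (0 + (-58 + 12))*(3 + 5) = (0 - 46)*8 = -46*8 = -368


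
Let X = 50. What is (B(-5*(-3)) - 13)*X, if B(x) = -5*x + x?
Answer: -3650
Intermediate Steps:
B(x) = -4*x
(B(-5*(-3)) - 13)*X = (-(-20)*(-3) - 13)*50 = (-4*15 - 13)*50 = (-60 - 13)*50 = -73*50 = -3650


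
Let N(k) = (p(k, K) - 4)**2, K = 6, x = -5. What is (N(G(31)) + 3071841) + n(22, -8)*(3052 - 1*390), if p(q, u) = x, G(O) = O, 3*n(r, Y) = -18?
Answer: 3055950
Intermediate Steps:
n(r, Y) = -6 (n(r, Y) = (1/3)*(-18) = -6)
p(q, u) = -5
N(k) = 81 (N(k) = (-5 - 4)**2 = (-9)**2 = 81)
(N(G(31)) + 3071841) + n(22, -8)*(3052 - 1*390) = (81 + 3071841) - 6*(3052 - 1*390) = 3071922 - 6*(3052 - 390) = 3071922 - 6*2662 = 3071922 - 15972 = 3055950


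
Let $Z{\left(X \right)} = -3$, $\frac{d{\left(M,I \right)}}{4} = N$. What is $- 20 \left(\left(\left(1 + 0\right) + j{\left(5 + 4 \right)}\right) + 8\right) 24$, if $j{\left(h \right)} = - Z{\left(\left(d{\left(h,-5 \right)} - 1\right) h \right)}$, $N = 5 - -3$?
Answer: $-5760$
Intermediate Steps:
$N = 8$ ($N = 5 + 3 = 8$)
$d{\left(M,I \right)} = 32$ ($d{\left(M,I \right)} = 4 \cdot 8 = 32$)
$j{\left(h \right)} = 3$ ($j{\left(h \right)} = \left(-1\right) \left(-3\right) = 3$)
$- 20 \left(\left(\left(1 + 0\right) + j{\left(5 + 4 \right)}\right) + 8\right) 24 = - 20 \left(\left(\left(1 + 0\right) + 3\right) + 8\right) 24 = - 20 \left(\left(1 + 3\right) + 8\right) 24 = - 20 \left(4 + 8\right) 24 = \left(-20\right) 12 \cdot 24 = \left(-240\right) 24 = -5760$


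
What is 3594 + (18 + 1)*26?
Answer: 4088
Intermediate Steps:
3594 + (18 + 1)*26 = 3594 + 19*26 = 3594 + 494 = 4088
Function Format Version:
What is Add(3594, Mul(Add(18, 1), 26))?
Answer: 4088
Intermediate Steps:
Add(3594, Mul(Add(18, 1), 26)) = Add(3594, Mul(19, 26)) = Add(3594, 494) = 4088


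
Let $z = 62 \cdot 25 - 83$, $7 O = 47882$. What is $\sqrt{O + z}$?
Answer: $\frac{\sqrt{407057}}{7} \approx 91.144$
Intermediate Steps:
$O = \frac{47882}{7}$ ($O = \frac{1}{7} \cdot 47882 = \frac{47882}{7} \approx 6840.3$)
$z = 1467$ ($z = 1550 - 83 = 1467$)
$\sqrt{O + z} = \sqrt{\frac{47882}{7} + 1467} = \sqrt{\frac{58151}{7}} = \frac{\sqrt{407057}}{7}$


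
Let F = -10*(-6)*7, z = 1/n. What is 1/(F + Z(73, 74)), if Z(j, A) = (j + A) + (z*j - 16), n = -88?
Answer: 88/48415 ≈ 0.0018176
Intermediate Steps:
z = -1/88 (z = 1/(-88) = -1/88 ≈ -0.011364)
Z(j, A) = -16 + A + 87*j/88 (Z(j, A) = (j + A) + (-j/88 - 16) = (A + j) + (-16 - j/88) = -16 + A + 87*j/88)
F = 420 (F = 60*7 = 420)
1/(F + Z(73, 74)) = 1/(420 + (-16 + 74 + (87/88)*73)) = 1/(420 + (-16 + 74 + 6351/88)) = 1/(420 + 11455/88) = 1/(48415/88) = 88/48415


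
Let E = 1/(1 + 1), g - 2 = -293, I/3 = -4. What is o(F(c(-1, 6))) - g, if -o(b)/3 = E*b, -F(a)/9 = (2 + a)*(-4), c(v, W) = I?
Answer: 831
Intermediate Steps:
I = -12 (I = 3*(-4) = -12)
g = -291 (g = 2 - 293 = -291)
E = ½ (E = 1/2 = ½ ≈ 0.50000)
c(v, W) = -12
F(a) = 72 + 36*a (F(a) = -9*(2 + a)*(-4) = -9*(-8 - 4*a) = 72 + 36*a)
o(b) = -3*b/2
o(F(c(-1, 6))) - g = -3*(72 + 36*(-12))/2 - 1*(-291) = -3*(72 - 432)/2 + 291 = -3/2*(-360) + 291 = 540 + 291 = 831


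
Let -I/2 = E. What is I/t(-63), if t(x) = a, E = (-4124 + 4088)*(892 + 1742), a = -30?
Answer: -31608/5 ≈ -6321.6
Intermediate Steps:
E = -94824 (E = -36*2634 = -94824)
t(x) = -30
I = 189648 (I = -2*(-94824) = 189648)
I/t(-63) = 189648/(-30) = 189648*(-1/30) = -31608/5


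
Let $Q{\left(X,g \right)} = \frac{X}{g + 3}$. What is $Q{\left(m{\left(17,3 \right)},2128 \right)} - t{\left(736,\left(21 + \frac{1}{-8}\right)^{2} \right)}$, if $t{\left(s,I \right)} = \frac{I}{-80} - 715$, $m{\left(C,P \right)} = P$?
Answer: $\frac{7860611619}{10910720} \approx 720.45$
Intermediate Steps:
$Q{\left(X,g \right)} = \frac{X}{3 + g}$
$t{\left(s,I \right)} = -715 - \frac{I}{80}$ ($t{\left(s,I \right)} = I \left(- \frac{1}{80}\right) - 715 = - \frac{I}{80} - 715 = -715 - \frac{I}{80}$)
$Q{\left(m{\left(17,3 \right)},2128 \right)} - t{\left(736,\left(21 + \frac{1}{-8}\right)^{2} \right)} = \frac{3}{3 + 2128} - \left(-715 - \frac{\left(21 + \frac{1}{-8}\right)^{2}}{80}\right) = \frac{3}{2131} - \left(-715 - \frac{\left(21 - \frac{1}{8}\right)^{2}}{80}\right) = 3 \cdot \frac{1}{2131} - \left(-715 - \frac{\left(\frac{167}{8}\right)^{2}}{80}\right) = \frac{3}{2131} - \left(-715 - \frac{27889}{5120}\right) = \frac{3}{2131} - - \frac{3688689}{5120} = \frac{3}{2131} + \frac{3688689}{5120} = \frac{7860611619}{10910720}$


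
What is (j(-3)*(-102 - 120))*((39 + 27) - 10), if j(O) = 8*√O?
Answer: -99456*I*√3 ≈ -1.7226e+5*I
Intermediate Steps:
(j(-3)*(-102 - 120))*((39 + 27) - 10) = ((8*√(-3))*(-102 - 120))*((39 + 27) - 10) = ((8*(I*√3))*(-222))*(66 - 10) = ((8*I*√3)*(-222))*56 = -1776*I*√3*56 = -99456*I*√3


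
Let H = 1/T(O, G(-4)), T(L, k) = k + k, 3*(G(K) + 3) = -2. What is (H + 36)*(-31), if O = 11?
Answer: -24459/22 ≈ -1111.8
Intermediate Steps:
G(K) = -11/3 (G(K) = -3 + (⅓)*(-2) = -3 - ⅔ = -11/3)
T(L, k) = 2*k
H = -3/22 (H = 1/(2*(-11/3)) = 1/(-22/3) = -3/22 ≈ -0.13636)
(H + 36)*(-31) = (-3/22 + 36)*(-31) = (789/22)*(-31) = -24459/22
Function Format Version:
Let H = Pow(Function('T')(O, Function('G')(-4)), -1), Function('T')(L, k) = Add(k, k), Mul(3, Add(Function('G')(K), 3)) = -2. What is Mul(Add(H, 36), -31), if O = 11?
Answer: Rational(-24459, 22) ≈ -1111.8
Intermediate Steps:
Function('G')(K) = Rational(-11, 3) (Function('G')(K) = Add(-3, Mul(Rational(1, 3), -2)) = Add(-3, Rational(-2, 3)) = Rational(-11, 3))
Function('T')(L, k) = Mul(2, k)
H = Rational(-3, 22) (H = Pow(Mul(2, Rational(-11, 3)), -1) = Pow(Rational(-22, 3), -1) = Rational(-3, 22) ≈ -0.13636)
Mul(Add(H, 36), -31) = Mul(Add(Rational(-3, 22), 36), -31) = Mul(Rational(789, 22), -31) = Rational(-24459, 22)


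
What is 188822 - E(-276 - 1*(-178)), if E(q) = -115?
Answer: 188937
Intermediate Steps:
188822 - E(-276 - 1*(-178)) = 188822 - 1*(-115) = 188822 + 115 = 188937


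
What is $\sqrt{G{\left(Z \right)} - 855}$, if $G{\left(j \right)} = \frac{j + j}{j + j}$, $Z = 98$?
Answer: $i \sqrt{854} \approx 29.223 i$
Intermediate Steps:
$G{\left(j \right)} = 1$ ($G{\left(j \right)} = \frac{2 j}{2 j} = 2 j \frac{1}{2 j} = 1$)
$\sqrt{G{\left(Z \right)} - 855} = \sqrt{1 - 855} = \sqrt{-854} = i \sqrt{854}$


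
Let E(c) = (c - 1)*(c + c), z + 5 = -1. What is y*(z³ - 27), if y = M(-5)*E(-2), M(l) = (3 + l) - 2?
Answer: 11664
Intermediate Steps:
z = -6 (z = -5 - 1 = -6)
E(c) = 2*c*(-1 + c) (E(c) = (-1 + c)*(2*c) = 2*c*(-1 + c))
M(l) = 1 + l
y = -48 (y = (1 - 5)*(2*(-2)*(-1 - 2)) = -8*(-2)*(-3) = -4*12 = -48)
y*(z³ - 27) = -48*((-6)³ - 27) = -48*(-216 - 27) = -48*(-243) = 11664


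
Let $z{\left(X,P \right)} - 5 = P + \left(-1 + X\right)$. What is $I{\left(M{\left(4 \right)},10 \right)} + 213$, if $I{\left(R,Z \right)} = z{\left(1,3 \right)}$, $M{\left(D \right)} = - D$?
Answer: $221$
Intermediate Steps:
$z{\left(X,P \right)} = 4 + P + X$ ($z{\left(X,P \right)} = 5 + \left(P + \left(-1 + X\right)\right) = 5 + \left(-1 + P + X\right) = 4 + P + X$)
$I{\left(R,Z \right)} = 8$ ($I{\left(R,Z \right)} = 4 + 3 + 1 = 8$)
$I{\left(M{\left(4 \right)},10 \right)} + 213 = 8 + 213 = 221$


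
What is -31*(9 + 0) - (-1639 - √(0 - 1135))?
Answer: 1360 + I*√1135 ≈ 1360.0 + 33.69*I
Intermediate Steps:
-31*(9 + 0) - (-1639 - √(0 - 1135)) = -31*9 - (-1639 - √(-1135)) = -279 - (-1639 - I*√1135) = -279 + (1639 + I*√1135) = 1360 + I*√1135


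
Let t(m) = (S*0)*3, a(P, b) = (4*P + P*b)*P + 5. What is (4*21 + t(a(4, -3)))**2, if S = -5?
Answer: 7056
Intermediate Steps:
a(P, b) = 5 + P*(4*P + P*b) (a(P, b) = P*(4*P + P*b) + 5 = 5 + P*(4*P + P*b))
t(m) = 0 (t(m) = -5*0*3 = 0*3 = 0)
(4*21 + t(a(4, -3)))**2 = (4*21 + 0)**2 = (84 + 0)**2 = 84**2 = 7056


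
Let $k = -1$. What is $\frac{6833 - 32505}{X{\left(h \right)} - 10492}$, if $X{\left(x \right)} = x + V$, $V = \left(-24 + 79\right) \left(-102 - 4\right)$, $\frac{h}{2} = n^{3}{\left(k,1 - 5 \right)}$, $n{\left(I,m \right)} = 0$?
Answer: $\frac{12836}{8161} \approx 1.5728$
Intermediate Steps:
$h = 0$ ($h = 2 \cdot 0^{3} = 2 \cdot 0 = 0$)
$V = -5830$ ($V = 55 \left(-106\right) = -5830$)
$X{\left(x \right)} = -5830 + x$ ($X{\left(x \right)} = x - 5830 = -5830 + x$)
$\frac{6833 - 32505}{X{\left(h \right)} - 10492} = \frac{6833 - 32505}{\left(-5830 + 0\right) - 10492} = - \frac{25672}{-5830 - 10492} = - \frac{25672}{-16322} = \left(-25672\right) \left(- \frac{1}{16322}\right) = \frac{12836}{8161}$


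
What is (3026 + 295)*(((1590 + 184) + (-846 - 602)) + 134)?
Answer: 1527660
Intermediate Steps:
(3026 + 295)*(((1590 + 184) + (-846 - 602)) + 134) = 3321*((1774 - 1448) + 134) = 3321*(326 + 134) = 3321*460 = 1527660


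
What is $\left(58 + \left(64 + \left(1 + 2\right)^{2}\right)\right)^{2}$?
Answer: $17161$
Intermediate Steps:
$\left(58 + \left(64 + \left(1 + 2\right)^{2}\right)\right)^{2} = \left(58 + \left(64 + 3^{2}\right)\right)^{2} = \left(58 + \left(64 + 9\right)\right)^{2} = \left(58 + 73\right)^{2} = 131^{2} = 17161$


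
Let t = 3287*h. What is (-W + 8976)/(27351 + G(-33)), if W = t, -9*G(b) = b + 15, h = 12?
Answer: -30468/27353 ≈ -1.1139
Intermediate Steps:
G(b) = -5/3 - b/9 (G(b) = -(b + 15)/9 = -(15 + b)/9 = -5/3 - b/9)
t = 39444 (t = 3287*12 = 39444)
W = 39444
(-W + 8976)/(27351 + G(-33)) = (-1*39444 + 8976)/(27351 + (-5/3 - 1/9*(-33))) = (-39444 + 8976)/(27351 + (-5/3 + 11/3)) = -30468/(27351 + 2) = -30468/27353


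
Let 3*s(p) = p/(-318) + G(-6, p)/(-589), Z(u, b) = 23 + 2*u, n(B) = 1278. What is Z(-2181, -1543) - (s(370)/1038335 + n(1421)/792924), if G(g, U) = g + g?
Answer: -167278949079677703067/38552405382981270 ≈ -4339.0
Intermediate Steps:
G(g, U) = 2*g
s(p) = 4/589 - p/954 (s(p) = (p/(-318) + (2*(-6))/(-589))/3 = (p*(-1/318) - 12*(-1/589))/3 = (-p/318 + 12/589)/3 = (12/589 - p/318)/3 = 4/589 - p/954)
Z(-2181, -1543) - (s(370)/1038335 + n(1421)/792924) = (23 + 2*(-2181)) - ((4/589 - 1/954*370)/1038335 + 1278/792924) = (23 - 4362) - ((4/589 - 185/477)*(1/1038335) + 1278*(1/792924)) = -4339 - (-107057/280953*1/1038335 + 213/132154) = -4339 - (-107057/291723333255 + 213/132154) = -4339 - 1*62122921972537/38552405382981270 = -4339 - 62122921972537/38552405382981270 = -167278949079677703067/38552405382981270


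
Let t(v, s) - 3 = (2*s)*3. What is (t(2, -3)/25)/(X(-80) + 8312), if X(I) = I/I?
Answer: -1/13855 ≈ -7.2176e-5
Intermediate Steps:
t(v, s) = 3 + 6*s (t(v, s) = 3 + (2*s)*3 = 3 + 6*s)
X(I) = 1
(t(2, -3)/25)/(X(-80) + 8312) = ((3 + 6*(-3))/25)/(1 + 8312) = ((3 - 18)*(1/25))/8313 = (-15*1/25)/8313 = (1/8313)*(-⅗) = -1/13855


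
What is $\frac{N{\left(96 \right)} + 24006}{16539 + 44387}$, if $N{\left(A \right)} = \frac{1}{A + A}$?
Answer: $\frac{4609153}{11697792} \approx 0.39402$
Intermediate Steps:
$N{\left(A \right)} = \frac{1}{2 A}$
$\frac{N{\left(96 \right)} + 24006}{16539 + 44387} = \frac{\frac{1}{2 \cdot 96} + 24006}{16539 + 44387} = \frac{\frac{1}{2} \cdot \frac{1}{96} + 24006}{60926} = \left(\frac{1}{192} + 24006\right) \frac{1}{60926} = \frac{4609153}{192} \cdot \frac{1}{60926} = \frac{4609153}{11697792}$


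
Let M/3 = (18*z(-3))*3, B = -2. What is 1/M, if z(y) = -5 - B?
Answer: -1/486 ≈ -0.0020576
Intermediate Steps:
z(y) = -3 (z(y) = -5 - 1*(-2) = -5 + 2 = -3)
M = -486 (M = 3*((18*(-3))*3) = 3*(-54*3) = 3*(-162) = -486)
1/M = 1/(-486) = -1/486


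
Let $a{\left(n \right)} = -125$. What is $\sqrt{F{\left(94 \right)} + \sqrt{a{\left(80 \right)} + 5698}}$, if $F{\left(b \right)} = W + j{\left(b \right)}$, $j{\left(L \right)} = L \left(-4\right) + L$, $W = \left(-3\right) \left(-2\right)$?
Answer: $\sqrt{-276 + \sqrt{5573}} \approx 14.19 i$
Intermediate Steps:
$W = 6$
$j{\left(L \right)} = - 3 L$ ($j{\left(L \right)} = - 4 L + L = - 3 L$)
$F{\left(b \right)} = 6 - 3 b$
$\sqrt{F{\left(94 \right)} + \sqrt{a{\left(80 \right)} + 5698}} = \sqrt{\left(6 - 282\right) + \sqrt{-125 + 5698}} = \sqrt{\left(6 - 282\right) + \sqrt{5573}} = \sqrt{-276 + \sqrt{5573}}$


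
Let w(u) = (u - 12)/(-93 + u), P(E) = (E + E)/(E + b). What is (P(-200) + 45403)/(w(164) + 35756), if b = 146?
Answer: 87051751/68548356 ≈ 1.2699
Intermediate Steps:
P(E) = 2*E/(146 + E) (P(E) = (E + E)/(E + 146) = (2*E)/(146 + E) = 2*E/(146 + E))
w(u) = (-12 + u)/(-93 + u)
(P(-200) + 45403)/(w(164) + 35756) = (2*(-200)/(146 - 200) + 45403)/((-12 + 164)/(-93 + 164) + 35756) = (2*(-200)/(-54) + 45403)/(152/71 + 35756) = (2*(-200)*(-1/54) + 45403)/((1/71)*152 + 35756) = (200/27 + 45403)/(152/71 + 35756) = 1226081/(27*(2538828/71)) = (1226081/27)*(71/2538828) = 87051751/68548356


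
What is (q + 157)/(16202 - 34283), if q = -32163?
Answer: 32006/18081 ≈ 1.7701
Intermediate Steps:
(q + 157)/(16202 - 34283) = (-32163 + 157)/(16202 - 34283) = -32006/(-18081) = -32006*(-1/18081) = 32006/18081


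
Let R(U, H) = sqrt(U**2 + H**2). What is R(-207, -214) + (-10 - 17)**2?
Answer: 729 + sqrt(88645) ≈ 1026.7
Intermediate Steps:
R(U, H) = sqrt(H**2 + U**2)
R(-207, -214) + (-10 - 17)**2 = sqrt((-214)**2 + (-207)**2) + (-10 - 17)**2 = sqrt(45796 + 42849) + (-27)**2 = sqrt(88645) + 729 = 729 + sqrt(88645)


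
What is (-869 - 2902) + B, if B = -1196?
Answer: -4967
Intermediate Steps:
(-869 - 2902) + B = (-869 - 2902) - 1196 = -3771 - 1196 = -4967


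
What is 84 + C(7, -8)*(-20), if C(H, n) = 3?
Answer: 24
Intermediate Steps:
84 + C(7, -8)*(-20) = 84 + 3*(-20) = 84 - 60 = 24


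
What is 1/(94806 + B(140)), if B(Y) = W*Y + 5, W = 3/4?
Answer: 1/94916 ≈ 1.0536e-5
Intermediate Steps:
W = ¾ (W = 3*(¼) = ¾ ≈ 0.75000)
B(Y) = 5 + 3*Y/4 (B(Y) = 3*Y/4 + 5 = 5 + 3*Y/4)
1/(94806 + B(140)) = 1/(94806 + (5 + (¾)*140)) = 1/(94806 + (5 + 105)) = 1/(94806 + 110) = 1/94916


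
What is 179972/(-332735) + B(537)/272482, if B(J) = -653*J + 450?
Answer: -12735891353/6974176790 ≈ -1.8261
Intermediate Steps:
B(J) = 450 - 653*J
179972/(-332735) + B(537)/272482 = 179972/(-332735) + (450 - 653*537)/272482 = 179972*(-1/332735) + (450 - 350661)*(1/272482) = -13844/25595 - 350211*1/272482 = -13844/25595 - 350211/272482 = -12735891353/6974176790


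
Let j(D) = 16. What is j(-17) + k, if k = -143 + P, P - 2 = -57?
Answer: -182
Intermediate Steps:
P = -55 (P = 2 - 57 = -55)
k = -198 (k = -143 - 55 = -198)
j(-17) + k = 16 - 198 = -182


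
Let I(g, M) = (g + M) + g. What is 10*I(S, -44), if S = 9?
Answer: -260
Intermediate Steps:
I(g, M) = M + 2*g (I(g, M) = (M + g) + g = M + 2*g)
10*I(S, -44) = 10*(-44 + 2*9) = 10*(-44 + 18) = 10*(-26) = -260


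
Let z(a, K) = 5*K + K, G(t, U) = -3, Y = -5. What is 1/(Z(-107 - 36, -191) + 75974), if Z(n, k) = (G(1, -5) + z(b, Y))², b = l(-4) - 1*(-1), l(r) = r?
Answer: 1/77063 ≈ 1.2976e-5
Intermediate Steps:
b = -3 (b = -4 - 1*(-1) = -4 + 1 = -3)
z(a, K) = 6*K
Z(n, k) = 1089 (Z(n, k) = (-3 + 6*(-5))² = (-3 - 30)² = (-33)² = 1089)
1/(Z(-107 - 36, -191) + 75974) = 1/(1089 + 75974) = 1/77063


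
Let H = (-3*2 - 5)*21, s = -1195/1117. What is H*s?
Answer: 276045/1117 ≈ 247.13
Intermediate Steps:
s = -1195/1117 (s = -1195*1/1117 = -1195/1117 ≈ -1.0698)
H = -231 (H = (-6 - 5)*21 = -11*21 = -231)
H*s = -231*(-1195/1117) = 276045/1117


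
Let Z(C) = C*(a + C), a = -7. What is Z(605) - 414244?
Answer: -52454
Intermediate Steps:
Z(C) = C*(-7 + C)
Z(605) - 414244 = 605*(-7 + 605) - 414244 = 605*598 - 414244 = 361790 - 414244 = -52454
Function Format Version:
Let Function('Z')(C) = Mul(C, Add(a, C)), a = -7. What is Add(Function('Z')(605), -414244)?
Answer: -52454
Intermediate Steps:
Function('Z')(C) = Mul(C, Add(-7, C))
Add(Function('Z')(605), -414244) = Add(Mul(605, Add(-7, 605)), -414244) = Add(Mul(605, 598), -414244) = Add(361790, -414244) = -52454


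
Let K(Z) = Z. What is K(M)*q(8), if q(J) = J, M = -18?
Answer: -144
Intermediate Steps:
K(M)*q(8) = -18*8 = -144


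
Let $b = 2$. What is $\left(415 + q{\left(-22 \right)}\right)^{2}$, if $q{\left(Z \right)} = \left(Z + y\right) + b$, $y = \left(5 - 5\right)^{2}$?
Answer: $156025$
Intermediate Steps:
$y = 0$ ($y = 0^{2} = 0$)
$q{\left(Z \right)} = 2 + Z$ ($q{\left(Z \right)} = \left(Z + 0\right) + 2 = Z + 2 = 2 + Z$)
$\left(415 + q{\left(-22 \right)}\right)^{2} = \left(415 + \left(2 - 22\right)\right)^{2} = \left(415 - 20\right)^{2} = 395^{2} = 156025$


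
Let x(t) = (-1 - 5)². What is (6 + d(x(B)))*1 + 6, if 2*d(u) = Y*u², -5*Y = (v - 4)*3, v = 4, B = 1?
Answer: 12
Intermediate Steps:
x(t) = 36 (x(t) = (-6)² = 36)
Y = 0 (Y = -(4 - 4)*3/5 = -0*3 = -⅕*0 = 0)
d(u) = 0 (d(u) = (0*u²)/2 = (½)*0 = 0)
(6 + d(x(B)))*1 + 6 = (6 + 0)*1 + 6 = 6*1 + 6 = 6 + 6 = 12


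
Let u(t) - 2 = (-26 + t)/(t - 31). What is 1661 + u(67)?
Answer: 59909/36 ≈ 1664.1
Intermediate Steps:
u(t) = 2 + (-26 + t)/(-31 + t) (u(t) = 2 + (-26 + t)/(t - 31) = 2 + (-26 + t)/(-31 + t))
1661 + u(67) = 1661 + (-88 + 3*67)/(-31 + 67) = 1661 + (-88 + 201)/36 = 1661 + (1/36)*113 = 1661 + 113/36 = 59909/36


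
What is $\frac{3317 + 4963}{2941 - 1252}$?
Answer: $\frac{2760}{563} \approx 4.9023$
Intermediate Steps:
$\frac{3317 + 4963}{2941 - 1252} = \frac{8280}{1689} = 8280 \cdot \frac{1}{1689} = \frac{2760}{563}$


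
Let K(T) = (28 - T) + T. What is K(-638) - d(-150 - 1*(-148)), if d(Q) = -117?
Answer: 145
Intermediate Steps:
K(T) = 28
K(-638) - d(-150 - 1*(-148)) = 28 - 1*(-117) = 28 + 117 = 145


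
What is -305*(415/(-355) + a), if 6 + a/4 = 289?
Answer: -24488145/71 ≈ -3.4490e+5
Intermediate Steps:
a = 1132 (a = -24 + 4*289 = -24 + 1156 = 1132)
-305*(415/(-355) + a) = -305*(415/(-355) + 1132) = -305*(415*(-1/355) + 1132) = -305*(-83/71 + 1132) = -305*80289/71 = -24488145/71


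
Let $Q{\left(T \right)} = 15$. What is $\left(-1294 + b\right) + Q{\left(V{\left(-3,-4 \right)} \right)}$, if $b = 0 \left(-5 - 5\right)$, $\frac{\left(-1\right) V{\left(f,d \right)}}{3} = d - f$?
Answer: $-1279$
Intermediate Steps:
$V{\left(f,d \right)} = - 3 d + 3 f$ ($V{\left(f,d \right)} = - 3 \left(d - f\right) = - 3 d + 3 f$)
$b = 0$ ($b = 0 \left(-10\right) = 0$)
$\left(-1294 + b\right) + Q{\left(V{\left(-3,-4 \right)} \right)} = \left(-1294 + 0\right) + 15 = -1294 + 15 = -1279$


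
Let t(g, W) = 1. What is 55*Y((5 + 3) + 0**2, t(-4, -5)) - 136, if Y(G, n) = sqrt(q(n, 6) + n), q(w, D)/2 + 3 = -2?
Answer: -136 + 165*I ≈ -136.0 + 165.0*I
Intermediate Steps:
q(w, D) = -10 (q(w, D) = -6 + 2*(-2) = -6 - 4 = -10)
Y(G, n) = sqrt(-10 + n)
55*Y((5 + 3) + 0**2, t(-4, -5)) - 136 = 55*sqrt(-10 + 1) - 136 = 55*sqrt(-9) - 136 = 55*(3*I) - 136 = 165*I - 136 = -136 + 165*I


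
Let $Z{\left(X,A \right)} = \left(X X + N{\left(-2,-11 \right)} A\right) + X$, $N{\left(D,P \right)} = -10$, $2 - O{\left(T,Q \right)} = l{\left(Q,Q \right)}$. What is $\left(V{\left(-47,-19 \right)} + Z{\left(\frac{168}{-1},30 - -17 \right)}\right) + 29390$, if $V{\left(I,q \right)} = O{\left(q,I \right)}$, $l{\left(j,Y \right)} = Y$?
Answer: $57025$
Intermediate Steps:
$O{\left(T,Q \right)} = 2 - Q$
$V{\left(I,q \right)} = 2 - I$
$Z{\left(X,A \right)} = X + X^{2} - 10 A$ ($Z{\left(X,A \right)} = \left(X X - 10 A\right) + X = \left(X^{2} - 10 A\right) + X = X + X^{2} - 10 A$)
$\left(V{\left(-47,-19 \right)} + Z{\left(\frac{168}{-1},30 - -17 \right)}\right) + 29390 = \left(\left(2 - -47\right) + \left(\frac{168}{-1} + \left(\frac{168}{-1}\right)^{2} - 10 \left(30 - -17\right)\right)\right) + 29390 = \left(\left(2 + 47\right) + \left(168 \left(-1\right) + \left(168 \left(-1\right)\right)^{2} - 10 \left(30 + 17\right)\right)\right) + 29390 = \left(49 - \left(638 - 28224\right)\right) + 29390 = \left(49 - -27586\right) + 29390 = \left(49 + 27586\right) + 29390 = 27635 + 29390 = 57025$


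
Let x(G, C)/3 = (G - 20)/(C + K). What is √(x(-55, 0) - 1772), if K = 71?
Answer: I*√8948627/71 ≈ 42.133*I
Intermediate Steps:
x(G, C) = 3*(-20 + G)/(71 + C) (x(G, C) = 3*((G - 20)/(C + 71)) = 3*((-20 + G)/(71 + C)) = 3*(-20 + G)/(71 + C))
√(x(-55, 0) - 1772) = √(3*(-20 - 55)/(71 + 0) - 1772) = √(3*(-75)/71 - 1772) = √(3*(1/71)*(-75) - 1772) = √(-225/71 - 1772) = √(-126037/71) = I*√8948627/71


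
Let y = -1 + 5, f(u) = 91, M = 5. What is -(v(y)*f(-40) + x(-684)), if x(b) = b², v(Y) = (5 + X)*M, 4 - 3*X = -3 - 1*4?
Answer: -1415398/3 ≈ -4.7180e+5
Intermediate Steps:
X = 11/3 (X = 4/3 - (-3 - 1*4)/3 = 4/3 - (-3 - 4)/3 = 4/3 - ⅓*(-7) = 4/3 + 7/3 = 11/3 ≈ 3.6667)
y = 4
v(Y) = 130/3 (v(Y) = (5 + 11/3)*5 = (26/3)*5 = 130/3)
-(v(y)*f(-40) + x(-684)) = -((130/3)*91 + (-684)²) = -(11830/3 + 467856) = -1*1415398/3 = -1415398/3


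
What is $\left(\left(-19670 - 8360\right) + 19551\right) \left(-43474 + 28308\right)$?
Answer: $128592514$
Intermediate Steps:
$\left(\left(-19670 - 8360\right) + 19551\right) \left(-43474 + 28308\right) = \left(\left(-19670 - 8360\right) + 19551\right) \left(-15166\right) = \left(-28030 + 19551\right) \left(-15166\right) = \left(-8479\right) \left(-15166\right) = 128592514$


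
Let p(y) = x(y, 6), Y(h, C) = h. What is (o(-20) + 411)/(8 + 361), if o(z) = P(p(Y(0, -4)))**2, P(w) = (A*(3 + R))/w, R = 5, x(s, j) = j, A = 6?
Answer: 475/369 ≈ 1.2873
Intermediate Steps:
p(y) = 6
P(w) = 48/w (P(w) = (6*(3 + 5))/w = (6*8)/w = 48/w)
o(z) = 64 (o(z) = (48/6)**2 = (48*(1/6))**2 = 8**2 = 64)
(o(-20) + 411)/(8 + 361) = (64 + 411)/(8 + 361) = 475/369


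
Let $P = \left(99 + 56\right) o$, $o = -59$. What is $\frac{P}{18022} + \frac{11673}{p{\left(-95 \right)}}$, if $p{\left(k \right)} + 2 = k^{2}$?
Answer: $\frac{127855471}{162612506} \approx 0.78626$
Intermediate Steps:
$p{\left(k \right)} = -2 + k^{2}$
$P = -9145$ ($P = \left(99 + 56\right) \left(-59\right) = 155 \left(-59\right) = -9145$)
$\frac{P}{18022} + \frac{11673}{p{\left(-95 \right)}} = - \frac{9145}{18022} + \frac{11673}{-2 + \left(-95\right)^{2}} = \left(-9145\right) \frac{1}{18022} + \frac{11673}{-2 + 9025} = - \frac{9145}{18022} + \frac{11673}{9023} = \frac{127855471}{162612506}$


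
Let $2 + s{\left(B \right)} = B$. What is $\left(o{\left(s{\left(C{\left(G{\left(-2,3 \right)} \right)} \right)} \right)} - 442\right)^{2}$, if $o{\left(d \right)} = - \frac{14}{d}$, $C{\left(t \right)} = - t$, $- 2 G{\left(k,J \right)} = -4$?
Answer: $\frac{769129}{4} \approx 1.9228 \cdot 10^{5}$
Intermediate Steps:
$G{\left(k,J \right)} = 2$ ($G{\left(k,J \right)} = \left(- \frac{1}{2}\right) \left(-4\right) = 2$)
$s{\left(B \right)} = -2 + B$
$\left(o{\left(s{\left(C{\left(G{\left(-2,3 \right)} \right)} \right)} \right)} - 442\right)^{2} = \left(- \frac{14}{-2 - 2} - 442\right)^{2} = \left(- \frac{14}{-4} - 442\right)^{2} = \left(\left(-14\right) \left(- \frac{1}{4}\right) - 442\right)^{2} = \left(\frac{7}{2} - 442\right)^{2} = \left(- \frac{877}{2}\right)^{2} = \frac{769129}{4}$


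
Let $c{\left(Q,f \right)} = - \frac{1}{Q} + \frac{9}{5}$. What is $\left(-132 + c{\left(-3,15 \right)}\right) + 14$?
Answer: $- \frac{1738}{15} \approx -115.87$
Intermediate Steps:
$c{\left(Q,f \right)} = \frac{9}{5} - \frac{1}{Q}$ ($c{\left(Q,f \right)} = - \frac{1}{Q} + 9 \cdot \frac{1}{5} = - \frac{1}{Q} + \frac{9}{5} = \frac{9}{5} - \frac{1}{Q}$)
$\left(-132 + c{\left(-3,15 \right)}\right) + 14 = \left(-132 + \left(\frac{9}{5} - \frac{1}{-3}\right)\right) + 14 = \left(-132 + \left(\frac{9}{5} - - \frac{1}{3}\right)\right) + 14 = \left(-132 + \left(\frac{9}{5} + \frac{1}{3}\right)\right) + 14 = \left(-132 + \frac{32}{15}\right) + 14 = - \frac{1948}{15} + 14 = - \frac{1738}{15}$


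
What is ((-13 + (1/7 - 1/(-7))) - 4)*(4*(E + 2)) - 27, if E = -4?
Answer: 747/7 ≈ 106.71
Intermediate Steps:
((-13 + (1/7 - 1/(-7))) - 4)*(4*(E + 2)) - 27 = ((-13 + (1/7 - 1/(-7))) - 4)*(4*(-4 + 2)) - 27 = ((-13 + (1*(⅐) - 1*(-⅐))) - 4)*(4*(-2)) - 27 = ((-13 + (⅐ + ⅐)) - 4)*(-8) - 27 = ((-13 + 2/7) - 4)*(-8) - 27 = (-89/7 - 4)*(-8) - 27 = -117/7*(-8) - 27 = 936/7 - 27 = 747/7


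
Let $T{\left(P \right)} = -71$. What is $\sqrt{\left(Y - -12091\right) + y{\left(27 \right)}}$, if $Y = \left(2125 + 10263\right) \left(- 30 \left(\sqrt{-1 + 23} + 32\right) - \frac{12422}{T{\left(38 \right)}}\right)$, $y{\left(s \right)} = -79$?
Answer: $\frac{2 \sqrt{-12240923483 - 468359310 \sqrt{22}}}{71} \approx 3384.7 i$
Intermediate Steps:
$Y = - \frac{690482344}{71} - 371640 \sqrt{22}$ ($Y = \left(2125 + 10263\right) \left(- 30 \left(\sqrt{-1 + 23} + 32\right) - \frac{12422}{-71}\right) = 12388 \left(- 30 \left(\sqrt{22} + 32\right) - - \frac{12422}{71}\right) = 12388 \left(- 30 \left(32 + \sqrt{22}\right) + \frac{12422}{71}\right) = 12388 \left(\left(-960 - 30 \sqrt{22}\right) + \frac{12422}{71}\right) = 12388 \left(- \frac{55738}{71} - 30 \sqrt{22}\right) = - \frac{690482344}{71} - 371640 \sqrt{22} \approx -1.1468 \cdot 10^{7}$)
$\sqrt{\left(Y - -12091\right) + y{\left(27 \right)}} = \sqrt{\left(\left(- \frac{690482344}{71} - 371640 \sqrt{22}\right) - -12091\right) - 79} = \sqrt{\left(\left(- \frac{690482344}{71} - 371640 \sqrt{22}\right) + 12091\right) - 79} = \sqrt{\left(- \frac{689623883}{71} - 371640 \sqrt{22}\right) - 79} = \sqrt{- \frac{689629492}{71} - 371640 \sqrt{22}}$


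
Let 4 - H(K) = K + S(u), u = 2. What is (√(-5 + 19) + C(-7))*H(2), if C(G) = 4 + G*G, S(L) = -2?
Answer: 212 + 4*√14 ≈ 226.97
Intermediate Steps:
H(K) = 6 - K (H(K) = 4 - (K - 2) = 4 - (-2 + K) = 4 + (2 - K) = 6 - K)
C(G) = 4 + G²
(√(-5 + 19) + C(-7))*H(2) = (√(-5 + 19) + (4 + (-7)²))*(6 - 1*2) = (√14 + (4 + 49))*(6 - 2) = (√14 + 53)*4 = (53 + √14)*4 = 212 + 4*√14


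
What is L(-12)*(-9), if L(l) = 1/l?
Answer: 3/4 ≈ 0.75000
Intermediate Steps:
L(-12)*(-9) = -9/(-12) = -1/12*(-9) = 3/4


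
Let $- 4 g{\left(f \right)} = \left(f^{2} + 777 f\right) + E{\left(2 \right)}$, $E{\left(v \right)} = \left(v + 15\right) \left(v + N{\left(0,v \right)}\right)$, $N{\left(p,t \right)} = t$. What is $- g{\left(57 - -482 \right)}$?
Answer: $177348$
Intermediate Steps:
$E{\left(v \right)} = 2 v \left(15 + v\right)$ ($E{\left(v \right)} = \left(v + 15\right) \left(v + v\right) = \left(15 + v\right) 2 v = 2 v \left(15 + v\right)$)
$g{\left(f \right)} = -17 - \frac{777 f}{4} - \frac{f^{2}}{4}$ ($g{\left(f \right)} = - \frac{\left(f^{2} + 777 f\right) + 2 \cdot 2 \left(15 + 2\right)}{4} = - \frac{\left(f^{2} + 777 f\right) + 2 \cdot 2 \cdot 17}{4} = - \frac{\left(f^{2} + 777 f\right) + 68}{4} = - \frac{68 + f^{2} + 777 f}{4} = -17 - \frac{777 f}{4} - \frac{f^{2}}{4}$)
$- g{\left(57 - -482 \right)} = - (-17 - \frac{777 \left(57 - -482\right)}{4} - \frac{\left(57 - -482\right)^{2}}{4}) = - (-17 - \frac{777 \left(57 + 482\right)}{4} - \frac{\left(57 + 482\right)^{2}}{4}) = - (-17 - \frac{418803}{4} - \frac{539^{2}}{4}) = - (-17 - \frac{418803}{4} - \frac{290521}{4}) = \left(-1\right) \left(-177348\right) = 177348$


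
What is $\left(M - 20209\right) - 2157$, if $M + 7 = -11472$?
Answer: $-33845$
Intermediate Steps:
$M = -11479$ ($M = -7 - 11472 = -11479$)
$\left(M - 20209\right) - 2157 = \left(-11479 - 20209\right) - 2157 = -31688 + \left(-14531 + 12374\right) = -31688 - 2157 = -33845$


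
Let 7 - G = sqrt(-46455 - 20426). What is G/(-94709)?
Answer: -7/94709 + I*sqrt(66881)/94709 ≈ -7.3911e-5 + 0.0027306*I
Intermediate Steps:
G = 7 - I*sqrt(66881) (G = 7 - sqrt(-46455 - 20426) = 7 - sqrt(-66881) = 7 - I*sqrt(66881) ≈ 7.0 - 258.61*I)
G/(-94709) = (7 - I*sqrt(66881))/(-94709) = (7 - I*sqrt(66881))*(-1/94709) = -7/94709 + I*sqrt(66881)/94709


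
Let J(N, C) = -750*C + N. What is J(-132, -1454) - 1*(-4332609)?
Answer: 5422977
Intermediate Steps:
J(N, C) = N - 750*C
J(-132, -1454) - 1*(-4332609) = (-132 - 750*(-1454)) - 1*(-4332609) = (-132 + 1090500) + 4332609 = 1090368 + 4332609 = 5422977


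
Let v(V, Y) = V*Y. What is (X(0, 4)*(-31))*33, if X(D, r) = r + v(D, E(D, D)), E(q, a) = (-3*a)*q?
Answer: -4092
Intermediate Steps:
E(q, a) = -3*a*q
X(D, r) = r - 3*D**3 (X(D, r) = r + D*(-3*D*D) = r + D*(-3*D**2) = r - 3*D**3)
(X(0, 4)*(-31))*33 = ((4 - 3*0**3)*(-31))*33 = ((4 - 3*0)*(-31))*33 = ((4 + 0)*(-31))*33 = (4*(-31))*33 = -124*33 = -4092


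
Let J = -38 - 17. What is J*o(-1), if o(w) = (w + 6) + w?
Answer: -220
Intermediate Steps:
J = -55
o(w) = 6 + 2*w (o(w) = (6 + w) + w = 6 + 2*w)
J*o(-1) = -55*(6 + 2*(-1)) = -55*(6 - 2) = -55*4 = -220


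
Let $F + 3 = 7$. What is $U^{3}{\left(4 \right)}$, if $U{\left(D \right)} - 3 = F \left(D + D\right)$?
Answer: $42875$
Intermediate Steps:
$F = 4$ ($F = -3 + 7 = 4$)
$U{\left(D \right)} = 3 + 8 D$ ($U{\left(D \right)} = 3 + 4 \left(D + D\right) = 3 + 4 \cdot 2 D = 3 + 8 D$)
$U^{3}{\left(4 \right)} = \left(3 + 8 \cdot 4\right)^{3} = \left(3 + 32\right)^{3} = 35^{3} = 42875$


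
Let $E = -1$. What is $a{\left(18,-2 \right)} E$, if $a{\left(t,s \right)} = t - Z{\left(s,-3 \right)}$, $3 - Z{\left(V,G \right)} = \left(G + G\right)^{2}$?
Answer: $-51$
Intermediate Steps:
$Z{\left(V,G \right)} = 3 - 4 G^{2}$ ($Z{\left(V,G \right)} = 3 - \left(G + G\right)^{2} = 3 - \left(2 G\right)^{2} = 3 - 4 G^{2}$)
$a{\left(t,s \right)} = 33 + t$ ($a{\left(t,s \right)} = t - \left(3 - 4 \left(-3\right)^{2}\right) = t - \left(3 - 36\right) = t - -33 = t + 33 = 33 + t$)
$a{\left(18,-2 \right)} E = \left(33 + 18\right) \left(-1\right) = 51 \left(-1\right) = -51$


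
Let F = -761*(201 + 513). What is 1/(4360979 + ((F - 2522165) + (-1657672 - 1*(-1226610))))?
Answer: 1/864398 ≈ 1.1569e-6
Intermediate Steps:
F = -543354 (F = -761*714 = -543354)
1/(4360979 + ((F - 2522165) + (-1657672 - 1*(-1226610)))) = 1/(4360979 + ((-543354 - 2522165) + (-1657672 - 1*(-1226610)))) = 1/(4360979 + (-3065519 + (-1657672 + 1226610))) = 1/(4360979 + (-3065519 - 431062)) = 1/(4360979 - 3496581) = 1/864398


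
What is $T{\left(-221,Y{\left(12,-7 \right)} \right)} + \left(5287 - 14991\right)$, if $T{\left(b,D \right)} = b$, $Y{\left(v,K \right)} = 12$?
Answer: $-9925$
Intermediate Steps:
$T{\left(-221,Y{\left(12,-7 \right)} \right)} + \left(5287 - 14991\right) = -221 + \left(5287 - 14991\right) = -221 - 9704 = -9925$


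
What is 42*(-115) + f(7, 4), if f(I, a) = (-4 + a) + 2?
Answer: -4828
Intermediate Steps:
f(I, a) = -2 + a
42*(-115) + f(7, 4) = 42*(-115) + (-2 + 4) = -4830 + 2 = -4828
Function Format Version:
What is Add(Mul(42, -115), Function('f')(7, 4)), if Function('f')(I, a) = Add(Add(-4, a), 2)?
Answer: -4828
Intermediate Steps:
Function('f')(I, a) = Add(-2, a)
Add(Mul(42, -115), Function('f')(7, 4)) = Add(Mul(42, -115), Add(-2, 4)) = Add(-4830, 2) = -4828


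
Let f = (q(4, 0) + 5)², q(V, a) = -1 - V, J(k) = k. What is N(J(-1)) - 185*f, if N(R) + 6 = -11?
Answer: -17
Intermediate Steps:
N(R) = -17 (N(R) = -6 - 11 = -17)
f = 0 (f = ((-1 - 1*4) + 5)² = ((-1 - 4) + 5)² = (-5 + 5)² = 0² = 0)
N(J(-1)) - 185*f = -17 - 185*0 = -17 + 0 = -17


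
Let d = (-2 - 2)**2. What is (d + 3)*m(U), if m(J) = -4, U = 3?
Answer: -76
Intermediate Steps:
d = 16 (d = (-4)**2 = 16)
(d + 3)*m(U) = (16 + 3)*(-4) = 19*(-4) = -76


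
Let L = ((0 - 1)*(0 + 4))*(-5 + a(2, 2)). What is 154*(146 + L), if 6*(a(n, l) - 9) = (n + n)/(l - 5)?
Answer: 181412/9 ≈ 20157.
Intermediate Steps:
a(n, l) = 9 + n/(3*(-5 + l)) (a(n, l) = 9 + ((n + n)/(l - 5))/6 = 9 + ((2*n)/(-5 + l))/6 = 9 + (2*n/(-5 + l))/6 = 9 + n/(3*(-5 + l)))
L = -136/9 (L = ((0 - 1)*(0 + 4))*(-5 + (-135 + 2 + 27*2)/(3*(-5 + 2))) = (-1*4)*(-5 + (1/3)*(-135 + 2 + 54)/(-3)) = -4*(-5 + (1/3)*(-1/3)*(-79)) = -4*(-5 + 79/9) = -4*34/9 = -136/9 ≈ -15.111)
154*(146 + L) = 154*(146 - 136/9) = 154*(1178/9) = 181412/9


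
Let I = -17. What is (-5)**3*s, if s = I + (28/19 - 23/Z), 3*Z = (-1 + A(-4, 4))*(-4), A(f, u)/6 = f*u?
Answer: 14471375/7372 ≈ 1963.0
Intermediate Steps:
A(f, u) = 6*f*u (A(f, u) = 6*(f*u) = 6*f*u)
Z = 388/3 (Z = ((-1 + 6*(-4)*4)*(-4))/3 = ((-1 - 96)*(-4))/3 = (-97*(-4))/3 = (1/3)*388 = 388/3 ≈ 129.33)
s = -115771/7372 (s = -17 + (28/19 - 23/388/3) = -17 + (28*(1/19) - 23*3/388) = -17 + (28/19 - 69/388) = -17 + 9553/7372 = -115771/7372 ≈ -15.704)
(-5)**3*s = (-5)**3*(-115771/7372) = -125*(-115771/7372) = 14471375/7372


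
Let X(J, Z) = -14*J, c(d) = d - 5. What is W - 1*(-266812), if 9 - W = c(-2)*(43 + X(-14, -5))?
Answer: 268494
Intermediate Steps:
c(d) = -5 + d
W = 1682 (W = 9 - (-5 - 2)*(43 - 14*(-14)) = 9 - (-7)*(43 + 196) = 9 - (-7)*239 = 9 - 1*(-1673) = 9 + 1673 = 1682)
W - 1*(-266812) = 1682 - 1*(-266812) = 1682 + 266812 = 268494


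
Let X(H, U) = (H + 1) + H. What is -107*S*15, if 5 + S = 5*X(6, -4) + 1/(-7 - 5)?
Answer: -384665/4 ≈ -96166.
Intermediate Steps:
X(H, U) = 1 + 2*H (X(H, U) = (1 + H) + H = 1 + 2*H)
S = 719/12 (S = -5 + (5*(1 + 2*6) + 1/(-7 - 5)) = -5 + (5*(1 + 12) + 1/(-12)) = -5 + (5*13 - 1/12) = -5 + (65 - 1/12) = -5 + 779/12 = 719/12 ≈ 59.917)
-107*S*15 = -107*719/12*15 = -76933/12*15 = -384665/4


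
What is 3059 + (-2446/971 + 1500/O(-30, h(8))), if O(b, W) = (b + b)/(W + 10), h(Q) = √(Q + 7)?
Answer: 2725093/971 - 25*√15 ≈ 2709.7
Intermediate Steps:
h(Q) = √(7 + Q)
O(b, W) = 2*b/(10 + W) (O(b, W) = (2*b)/(10 + W) = 2*b/(10 + W))
3059 + (-2446/971 + 1500/O(-30, h(8))) = 3059 + (-2446/971 + 1500/((2*(-30)/(10 + √(7 + 8))))) = 3059 + (-2446*1/971 + 1500/((2*(-30)/(10 + √15)))) = 3059 + (-2446/971 + 1500/((-60/(10 + √15)))) = 3059 + (-2446/971 + 1500*(-⅙ - √15/60)) = 3059 + (-2446/971 + (-250 - 25*√15)) = 3059 + (-245196/971 - 25*√15) = 2725093/971 - 25*√15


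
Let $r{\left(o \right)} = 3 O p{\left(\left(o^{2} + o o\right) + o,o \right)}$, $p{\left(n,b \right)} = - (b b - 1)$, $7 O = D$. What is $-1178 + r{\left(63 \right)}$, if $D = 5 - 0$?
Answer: $- \frac{67766}{7} \approx -9680.9$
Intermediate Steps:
$D = 5$ ($D = 5 + 0 = 5$)
$O = \frac{5}{7}$ ($O = \frac{1}{7} \cdot 5 = \frac{5}{7} \approx 0.71429$)
$p{\left(n,b \right)} = 1 - b^{2}$ ($p{\left(n,b \right)} = - (b^{2} - 1) = - (-1 + b^{2}) = 1 - b^{2}$)
$r{\left(o \right)} = \frac{15}{7} - \frac{15 o^{2}}{7}$ ($r{\left(o \right)} = 3 \cdot \frac{5}{7} \left(1 - o^{2}\right) = \frac{15 \left(1 - o^{2}\right)}{7} = \frac{15}{7} - \frac{15 o^{2}}{7}$)
$-1178 + r{\left(63 \right)} = -1178 + \left(\frac{15}{7} - \frac{15 \cdot 63^{2}}{7}\right) = -1178 + \left(\frac{15}{7} - 8505\right) = -1178 - \frac{59520}{7} = - \frac{67766}{7}$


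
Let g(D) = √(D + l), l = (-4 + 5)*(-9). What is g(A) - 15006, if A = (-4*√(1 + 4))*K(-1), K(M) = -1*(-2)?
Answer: -15006 + I*√(9 + 8*√5) ≈ -15006.0 + 5.1854*I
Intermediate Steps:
K(M) = 2
l = -9 (l = 1*(-9) = -9)
A = -8*√5 (A = -4*√(1 + 4)*2 = -4*√5*2 = -8*√5 ≈ -17.889)
g(D) = √(-9 + D) (g(D) = √(D - 9) = √(-9 + D))
g(A) - 15006 = √(-9 - 8*√5) - 15006 = -15006 + √(-9 - 8*√5)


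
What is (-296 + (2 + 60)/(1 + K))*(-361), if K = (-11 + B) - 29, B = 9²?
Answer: 2232785/21 ≈ 1.0632e+5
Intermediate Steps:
B = 81
K = 41 (K = (-11 + 81) - 29 = 70 - 29 = 41)
(-296 + (2 + 60)/(1 + K))*(-361) = (-296 + (2 + 60)/(1 + 41))*(-361) = (-296 + 62/42)*(-361) = (-296 + 62*(1/42))*(-361) = (-296 + 31/21)*(-361) = -6185/21*(-361) = 2232785/21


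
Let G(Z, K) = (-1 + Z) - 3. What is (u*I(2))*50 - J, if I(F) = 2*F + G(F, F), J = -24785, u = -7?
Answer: 24085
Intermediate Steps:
G(Z, K) = -4 + Z
I(F) = -4 + 3*F (I(F) = 2*F + (-4 + F) = -4 + 3*F)
(u*I(2))*50 - J = -7*(-4 + 3*2)*50 - 1*(-24785) = -7*(-4 + 6)*50 + 24785 = -7*2*50 + 24785 = -14*50 + 24785 = -700 + 24785 = 24085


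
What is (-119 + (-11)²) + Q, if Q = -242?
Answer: -240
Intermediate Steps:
(-119 + (-11)²) + Q = (-119 + (-11)²) - 242 = (-119 + 121) - 242 = 2 - 242 = -240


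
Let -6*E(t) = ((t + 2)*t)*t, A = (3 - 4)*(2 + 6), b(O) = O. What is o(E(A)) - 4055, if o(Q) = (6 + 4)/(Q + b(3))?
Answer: -271675/67 ≈ -4054.9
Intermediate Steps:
A = -8 (A = -1*8 = -8)
E(t) = -t²*(2 + t)/6 (E(t) = -(t + 2)*t*t/6 = -(2 + t)*t*t/6 = -t*(2 + t)*t/6 = -t²*(2 + t)/6)
o(Q) = 10/(3 + Q) (o(Q) = (6 + 4)/(Q + 3) = 10/(3 + Q))
o(E(A)) - 4055 = 10/(3 + (⅙)*(-8)²*(-2 - 1*(-8))) - 4055 = 10/(3 + (⅙)*64*(-2 + 8)) - 4055 = 10/(3 + (⅙)*64*6) - 4055 = 10/(3 + 64) - 4055 = 10/67 - 4055 = -271675/67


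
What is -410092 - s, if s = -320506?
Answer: -89586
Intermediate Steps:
-410092 - s = -410092 - 1*(-320506) = -410092 + 320506 = -89586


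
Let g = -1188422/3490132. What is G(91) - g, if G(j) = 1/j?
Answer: 55818267/158801006 ≈ 0.35150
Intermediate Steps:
g = -594211/1745066 (g = -1188422*1/3490132 = -594211/1745066 ≈ -0.34051)
G(91) - g = 1/91 - 1*(-594211/1745066) = 1/91 + 594211/1745066 = 55818267/158801006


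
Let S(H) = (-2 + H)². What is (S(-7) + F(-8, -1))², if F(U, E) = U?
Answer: 5329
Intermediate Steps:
(S(-7) + F(-8, -1))² = ((-2 - 7)² - 8)² = ((-9)² - 8)² = (81 - 8)² = 73² = 5329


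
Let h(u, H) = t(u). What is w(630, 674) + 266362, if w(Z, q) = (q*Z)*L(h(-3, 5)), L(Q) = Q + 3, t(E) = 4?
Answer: 3238702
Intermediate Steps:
h(u, H) = 4
L(Q) = 3 + Q
w(Z, q) = 7*Z*q (w(Z, q) = (q*Z)*(3 + 4) = (Z*q)*7 = 7*Z*q)
w(630, 674) + 266362 = 7*630*674 + 266362 = 2972340 + 266362 = 3238702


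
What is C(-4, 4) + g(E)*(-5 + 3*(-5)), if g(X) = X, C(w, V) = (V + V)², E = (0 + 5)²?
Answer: -436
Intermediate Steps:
E = 25 (E = 5² = 25)
C(w, V) = 4*V² (C(w, V) = (2*V)² = 4*V²)
C(-4, 4) + g(E)*(-5 + 3*(-5)) = 4*4² + 25*(-5 + 3*(-5)) = 4*16 + 25*(-5 - 15) = 64 + 25*(-20) = 64 - 500 = -436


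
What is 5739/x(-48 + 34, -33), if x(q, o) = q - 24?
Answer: -5739/38 ≈ -151.03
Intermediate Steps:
x(q, o) = -24 + q
5739/x(-48 + 34, -33) = 5739/(-24 + (-48 + 34)) = 5739/(-24 - 14) = 5739/(-38) = 5739*(-1/38) = -5739/38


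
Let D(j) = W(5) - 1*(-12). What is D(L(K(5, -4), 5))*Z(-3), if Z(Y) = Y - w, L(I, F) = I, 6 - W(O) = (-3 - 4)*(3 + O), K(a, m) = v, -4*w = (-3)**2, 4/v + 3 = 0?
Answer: -111/2 ≈ -55.500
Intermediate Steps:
v = -4/3 (v = 4/(-3 + 0) = 4/(-3) = 4*(-1/3) = -4/3 ≈ -1.3333)
w = -9/4 (w = -1/4*(-3)**2 = -1/4*9 = -9/4 ≈ -2.2500)
K(a, m) = -4/3
W(O) = 27 + 7*O (W(O) = 6 - (-3 - 4)*(3 + O) = 6 - (-7)*(3 + O) = 6 - (-21 - 7*O) = 6 + (21 + 7*O) = 27 + 7*O)
D(j) = 74 (D(j) = (27 + 7*5) - 1*(-12) = (27 + 35) + 12 = 62 + 12 = 74)
Z(Y) = 9/4 + Y (Z(Y) = Y - 1*(-9/4) = Y + 9/4 = 9/4 + Y)
D(L(K(5, -4), 5))*Z(-3) = 74*(9/4 - 3) = 74*(-3/4) = -111/2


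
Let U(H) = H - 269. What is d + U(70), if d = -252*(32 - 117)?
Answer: 21221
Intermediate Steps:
U(H) = -269 + H
d = 21420 (d = -252*(-85) = 21420)
d + U(70) = 21420 + (-269 + 70) = 21420 - 199 = 21221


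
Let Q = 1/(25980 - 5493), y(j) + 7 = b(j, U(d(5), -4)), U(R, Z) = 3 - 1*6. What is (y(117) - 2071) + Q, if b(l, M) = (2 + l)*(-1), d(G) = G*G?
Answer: -45009938/20487 ≈ -2197.0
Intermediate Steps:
d(G) = G**2
U(R, Z) = -3 (U(R, Z) = 3 - 6 = -3)
b(l, M) = -2 - l
y(j) = -9 - j (y(j) = -7 + (-2 - j) = -9 - j)
Q = 1/20487 ≈ 4.8811e-5
(y(117) - 2071) + Q = ((-9 - 1*117) - 2071) + 1/20487 = ((-9 - 117) - 2071) + 1/20487 = (-126 - 2071) + 1/20487 = -2197 + 1/20487 = -45009938/20487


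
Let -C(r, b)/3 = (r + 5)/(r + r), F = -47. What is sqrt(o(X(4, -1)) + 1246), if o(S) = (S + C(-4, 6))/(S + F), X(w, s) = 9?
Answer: sqrt(7195471)/76 ≈ 35.295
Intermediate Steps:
C(r, b) = -3*(5 + r)/(2*r) (C(r, b) = -3*(r + 5)/(r + r) = -3*(5 + r)/(2*r))
o(S) = (3/8 + S)/(-47 + S) (o(S) = (S + (3/2)*(-5 - 1*(-4))/(-4))/(S - 47) = (S + (3/2)*(-1/4)*(-5 + 4))/(-47 + S) = (S + (3/2)*(-1/4)*(-1))/(-47 + S) = (S + 3/8)/(-47 + S) = (3/8 + S)/(-47 + S))
sqrt(o(X(4, -1)) + 1246) = sqrt((3/8 + 9)/(-47 + 9) + 1246) = sqrt((75/8)/(-38) + 1246) = sqrt(-1/38*75/8 + 1246) = sqrt(-75/304 + 1246) = sqrt(378709/304) = sqrt(7195471)/76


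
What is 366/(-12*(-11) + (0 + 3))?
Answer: 122/45 ≈ 2.7111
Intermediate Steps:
366/(-12*(-11) + (0 + 3)) = 366/(132 + 3) = 366/135 = 366*(1/135) = 122/45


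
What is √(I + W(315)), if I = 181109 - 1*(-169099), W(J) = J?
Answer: 3*√38947 ≈ 592.05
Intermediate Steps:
I = 350208 (I = 181109 + 169099 = 350208)
√(I + W(315)) = √(350208 + 315) = √350523 = 3*√38947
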